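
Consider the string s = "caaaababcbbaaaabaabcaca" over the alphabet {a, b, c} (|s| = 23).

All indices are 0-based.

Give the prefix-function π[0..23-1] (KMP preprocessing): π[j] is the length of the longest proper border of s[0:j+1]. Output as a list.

π[0] = 0
j=1 s[j]='a': π[1]=0 (border '')
j=2 s[j]='a': π[2]=0 (border '')
j=3 s[j]='a': π[3]=0 (border '')
j=4 s[j]='a': π[4]=0 (border '')
j=5 s[j]='b': π[5]=0 (border '')
j=6 s[j]='a': π[6]=0 (border '')
j=7 s[j]='b': π[7]=0 (border '')
j=8 s[j]='c': π[8]=1 (border 'c')
j=9 s[j]='b': k: 1→0; π[9]=0 (border '')
j=10 s[j]='b': π[10]=0 (border '')
j=11 s[j]='a': π[11]=0 (border '')
j=12 s[j]='a': π[12]=0 (border '')
j=13 s[j]='a': π[13]=0 (border '')
j=14 s[j]='a': π[14]=0 (border '')
j=15 s[j]='b': π[15]=0 (border '')
j=16 s[j]='a': π[16]=0 (border '')
j=17 s[j]='a': π[17]=0 (border '')
j=18 s[j]='b': π[18]=0 (border '')
j=19 s[j]='c': π[19]=1 (border 'c')
j=20 s[j]='a': π[20]=2 (border 'ca')
j=21 s[j]='c': k: 2→0; π[21]=1 (border 'c')
j=22 s[j]='a': π[22]=2 (border 'ca')

[0, 0, 0, 0, 0, 0, 0, 0, 1, 0, 0, 0, 0, 0, 0, 0, 0, 0, 0, 1, 2, 1, 2]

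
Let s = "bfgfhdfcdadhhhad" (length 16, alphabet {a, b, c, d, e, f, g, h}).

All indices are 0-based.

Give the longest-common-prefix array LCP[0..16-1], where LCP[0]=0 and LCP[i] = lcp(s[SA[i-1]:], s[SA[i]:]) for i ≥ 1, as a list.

rank | idx | suffix
   0 |  14 | ad
   1 |   9 | adhhhad
   2 |   0 | bfgfhdfcdadhhhad
   3 |   7 | cdadhhhad
   4 |  15 | d
   5 |   8 | dadhhhad
   6 |   5 | dfcdadhhhad
   7 |  10 | dhhhad
   8 |   6 | fcdadhhhad
   9 |   1 | fgfhdfcdadhhhad
  10 |   3 | fhdfcdadhhhad
  11 |   2 | gfhdfcdadhhhad
  12 |  13 | had
  13 |   4 | hdfcdadhhhad
  14 |  12 | hhad
  15 |  11 | hhhad

SA = [14, 9, 0, 7, 15, 8, 5, 10, 6, 1, 3, 2, 13, 4, 12, 11]
[i] adj suffixes → lcp
  [1] 14/9 → 2 ('ad')
  [2] 9/0 → 0 ('')
  [3] 0/7 → 0 ('')
  [4] 7/15 → 0 ('')
  [5] 15/8 → 1 ('d')
  [6] 8/5 → 1 ('d')
  [7] 5/10 → 1 ('d')
  [8] 10/6 → 0 ('')
  [9] 6/1 → 1 ('f')
  [10] 1/3 → 1 ('f')
  [11] 3/2 → 0 ('')
  [12] 2/13 → 0 ('')
  [13] 13/4 → 1 ('h')
  [14] 4/12 → 1 ('h')
  [15] 12/11 → 2 ('hh')

[0, 2, 0, 0, 0, 1, 1, 1, 0, 1, 1, 0, 0, 1, 1, 2]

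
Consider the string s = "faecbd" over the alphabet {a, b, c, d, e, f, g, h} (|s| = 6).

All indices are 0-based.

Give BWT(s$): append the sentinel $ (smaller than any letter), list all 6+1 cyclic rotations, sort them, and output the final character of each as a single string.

rank  rotation last
    0  $faecbd  d
    1  aecbd$f  f
    2  bd$faec  c
    3  cbd$fae  e
    4  d$faecb  b
    5  ecbd$fa  a
    6  faecbd$  $

dfceba$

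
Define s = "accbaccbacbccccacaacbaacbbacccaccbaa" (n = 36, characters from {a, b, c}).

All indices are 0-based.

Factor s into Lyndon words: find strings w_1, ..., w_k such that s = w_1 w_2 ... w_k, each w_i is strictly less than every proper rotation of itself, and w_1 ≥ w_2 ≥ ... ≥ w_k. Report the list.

emit factor 1: 'accb' (i=0, period=4)
emit factor 2: 'accb' (i=4, period=4)
emit factor 3: 'acbcccc' (i=8, period=7)
emit factor 4: 'ac' (i=15, period=2)
emit factor 5: 'aacbaacbbacccaccb' (i=17, period=17)
emit factor 6: 'a' (i=34, period=1)
emit factor 7: 'a' (i=35, period=1)

["accb", "accb", "acbcccc", "ac", "aacbaacbbacccaccb", "a", "a"]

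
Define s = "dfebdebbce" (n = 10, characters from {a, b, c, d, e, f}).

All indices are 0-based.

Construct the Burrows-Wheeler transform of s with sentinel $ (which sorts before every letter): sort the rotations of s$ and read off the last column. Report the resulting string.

eebebb$cdfd

rank  rotation     last
    0  $dfebdebbce  e
    1  bbce$dfebde  e
    2  bce$dfebdeb  b
    3  bdebbce$dfe  e
    4  ce$dfebdebb  b
    5  debbce$dfeb  b
    6  dfebdebbce$  $
    7  e$dfebdebbc  c
    8  ebbce$dfebd  d
    9  ebdebbce$df  f
   10  febdebbce$d  d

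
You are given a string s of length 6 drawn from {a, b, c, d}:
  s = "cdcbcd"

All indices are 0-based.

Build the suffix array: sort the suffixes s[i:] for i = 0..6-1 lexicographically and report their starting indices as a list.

[3, 2, 4, 0, 5, 1]

rank | idx | suffix
   0 |   3 | bcd
   1 |   2 | cbcd
   2 |   4 | cd
   3 |   0 | cdcbcd
   4 |   5 | d
   5 |   1 | dcbcd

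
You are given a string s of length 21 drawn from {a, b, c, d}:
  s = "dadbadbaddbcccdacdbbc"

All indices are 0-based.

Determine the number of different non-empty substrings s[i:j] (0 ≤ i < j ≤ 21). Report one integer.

rank | idx | suffix
   0 |  15 | acdbbc
   1 |   1 | adbadbaddbcccdacdbbc
   2 |   4 | adbaddbcccdacdbbc
   3 |   7 | addbcccdacdbbc
   4 |   3 | badbaddbcccdacdbbc
   5 |   6 | baddbcccdacdbbc
   6 |  18 | bbc
   7 |  19 | bc
   8 |  10 | bcccdacdbbc
   9 |  20 | c
  10 |  11 | cccdacdbbc
  11 |  12 | ccdacdbbc
  12 |  13 | cdacdbbc
  13 |  16 | cdbbc
  14 |  14 | dacdbbc
  15 |   0 | dadbadbaddbcccdacdbbc
  16 |   2 | dbadbaddbcccdacdbbc
  17 |   5 | dbaddbcccdacdbbc
  18 |  17 | dbbc
  19 |   9 | dbcccdacdbbc
  20 |   8 | ddbcccdacdbbc

SA = [15, 1, 4, 7, 3, 6, 18, 19, 10, 20, 11, 12, 13, 16, 14, 0, 2, 5, 17, 9, 8]
[i] adj suffixes → lcp
  [1] 15/1 → 1 ('a')
  [2] 1/4 → 5 ('adbad')
  [3] 4/7 → 2 ('ad')
  [4] 7/3 → 0 ('')
  [5] 3/6 → 3 ('bad')
  [6] 6/18 → 1 ('b')
  [7] 18/19 → 1 ('b')
  [8] 19/10 → 2 ('bc')
  [9] 10/20 → 0 ('')
  [10] 20/11 → 1 ('c')
  [11] 11/12 → 2 ('cc')
  [12] 12/13 → 1 ('c')
  [13] 13/16 → 2 ('cd')
  [14] 16/14 → 0 ('')
  [15] 14/0 → 2 ('da')
  [16] 0/2 → 1 ('d')
  [17] 2/5 → 4 ('dbad')
  [18] 5/17 → 2 ('db')
  [19] 17/9 → 2 ('db')
  [20] 9/8 → 1 ('d')

n(n+1)/2 = 21·22/2 = 231
Σ LCP = 0 + 1 + 5 + 2 + 0 + 3 + 1 + 1 + 2 + 0 + 1 + 2 + 1 + 2 + 0 + 2 + 1 + 4 + 2 + 2 + 1 = 33
distinct = 231 − 33 = 198

198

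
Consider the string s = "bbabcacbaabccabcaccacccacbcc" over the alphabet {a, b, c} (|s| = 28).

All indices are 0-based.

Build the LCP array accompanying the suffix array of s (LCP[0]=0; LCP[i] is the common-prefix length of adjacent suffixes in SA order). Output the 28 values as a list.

[0, 1, 5, 3, 1, 3, 2, 3, 0, 2, 1, 1, 4, 2, 3, 0, 1, 2, 4, 3, 4, 1, 2, 1, 2, 3, 4, 2]

rank→(start, suffix):
  0 → (8, 'aabccabcaccacccacbcc')
  1 → (2, 'abcacbaabccabcaccacccacbcc')
  2 → (13, 'abcaccacccacbcc')
  3 → (9, 'abccabcaccacccacbcc')
  4 → (5, 'acbaabccabcaccacccacbcc')
  5 → (23, 'acbcc')
  6 → (16, 'accacccacbcc')
  7 → (19, 'acccacbcc')
  8 → (7, 'baabccabcaccacccacbcc')
  9 → (1, 'babcacbaabccabcaccacccacbcc')
  10 → (0, 'bbabcacbaabccabcaccacccacbcc')
  11 → (3, 'bcacbaabccabcaccacccacbcc')
  12 → (14, 'bcaccacccacbcc')
  13 → (25, 'bcc')
  14 → (10, 'bccabcaccacccacbcc')
  15 → (27, 'c')
  16 → (12, 'cabcaccacccacbcc')
  17 → (4, 'cacbaabccabcaccacccacbcc')
  18 → (22, 'cacbcc')
  19 → (15, 'caccacccacbcc')
  20 → (18, 'cacccacbcc')
  21 → (6, 'cbaabccabcaccacccacbcc')
  22 → (24, 'cbcc')
  23 → (26, 'cc')
  24 → (11, 'ccabcaccacccacbcc')
  25 → (21, 'ccacbcc')
  26 → (17, 'ccacccacbcc')
  27 → (20, 'cccacbcc')

SA = [8, 2, 13, 9, 5, 23, 16, 19, 7, 1, 0, 3, 14, 25, 10, 27, 12, 4, 22, 15, 18, 6, 24, 26, 11, 21, 17, 20]
rank  pair      lcp
   1  s[8:],s[2:]  1  'a'
   2  s[2:],s[13:]  5  'abcac'
   3  s[13:],s[9:]  3  'abc'
   4  s[9:],s[5:]  1  'a'
   5  s[5:],s[23:]  3  'acb'
   6  s[23:],s[16:]  2  'ac'
   7  s[16:],s[19:]  3  'acc'
   8  s[19:],s[7:]  0  ''
   9  s[7:],s[1:]  2  'ba'
  10  s[1:],s[0:]  1  'b'
  11  s[0:],s[3:]  1  'b'
  12  s[3:],s[14:]  4  'bcac'
  13  s[14:],s[25:]  2  'bc'
  14  s[25:],s[10:]  3  'bcc'
  15  s[10:],s[27:]  0  ''
  16  s[27:],s[12:]  1  'c'
  17  s[12:],s[4:]  2  'ca'
  18  s[4:],s[22:]  4  'cacb'
  19  s[22:],s[15:]  3  'cac'
  20  s[15:],s[18:]  4  'cacc'
  21  s[18:],s[6:]  1  'c'
  22  s[6:],s[24:]  2  'cb'
  23  s[24:],s[26:]  1  'c'
  24  s[26:],s[11:]  2  'cc'
  25  s[11:],s[21:]  3  'cca'
  26  s[21:],s[17:]  4  'ccac'
  27  s[17:],s[20:]  2  'cc'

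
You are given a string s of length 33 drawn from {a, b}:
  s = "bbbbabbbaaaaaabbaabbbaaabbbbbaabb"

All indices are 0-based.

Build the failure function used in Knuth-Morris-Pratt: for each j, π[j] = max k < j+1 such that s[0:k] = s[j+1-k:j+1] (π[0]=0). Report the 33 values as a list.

[0, 1, 2, 3, 0, 1, 2, 3, 0, 0, 0, 0, 0, 0, 1, 2, 0, 0, 1, 2, 3, 0, 0, 0, 1, 2, 3, 4, 4, 5, 0, 1, 2]

π[0] = 0
j=1 s[j]='b': π[1]=1 (border 'b')
j=2 s[j]='b': π[2]=2 (border 'bb')
j=3 s[j]='b': π[3]=3 (border 'bbb')
j=4 s[j]='a': k: 3→2→1→0; π[4]=0 (border '')
j=5 s[j]='b': π[5]=1 (border 'b')
j=6 s[j]='b': π[6]=2 (border 'bb')
j=7 s[j]='b': π[7]=3 (border 'bbb')
j=8 s[j]='a': k: 3→2→1→0; π[8]=0 (border '')
j=9 s[j]='a': π[9]=0 (border '')
j=10 s[j]='a': π[10]=0 (border '')
j=11 s[j]='a': π[11]=0 (border '')
j=12 s[j]='a': π[12]=0 (border '')
j=13 s[j]='a': π[13]=0 (border '')
j=14 s[j]='b': π[14]=1 (border 'b')
j=15 s[j]='b': π[15]=2 (border 'bb')
j=16 s[j]='a': k: 2→1→0; π[16]=0 (border '')
j=17 s[j]='a': π[17]=0 (border '')
j=18 s[j]='b': π[18]=1 (border 'b')
j=19 s[j]='b': π[19]=2 (border 'bb')
j=20 s[j]='b': π[20]=3 (border 'bbb')
j=21 s[j]='a': k: 3→2→1→0; π[21]=0 (border '')
j=22 s[j]='a': π[22]=0 (border '')
j=23 s[j]='a': π[23]=0 (border '')
j=24 s[j]='b': π[24]=1 (border 'b')
j=25 s[j]='b': π[25]=2 (border 'bb')
j=26 s[j]='b': π[26]=3 (border 'bbb')
j=27 s[j]='b': π[27]=4 (border 'bbbb')
j=28 s[j]='b': k: 4→3; π[28]=4 (border 'bbbb')
j=29 s[j]='a': π[29]=5 (border 'bbbba')
j=30 s[j]='a': k: 5→0; π[30]=0 (border '')
j=31 s[j]='b': π[31]=1 (border 'b')
j=32 s[j]='b': π[32]=2 (border 'bb')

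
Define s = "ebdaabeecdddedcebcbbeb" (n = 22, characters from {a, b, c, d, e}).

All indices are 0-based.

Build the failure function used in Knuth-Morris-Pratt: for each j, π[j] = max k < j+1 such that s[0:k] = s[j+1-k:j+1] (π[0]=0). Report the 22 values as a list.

π[0] = 0
j=1 s[j]='b': π[1]=0 (border '')
j=2 s[j]='d': π[2]=0 (border '')
j=3 s[j]='a': π[3]=0 (border '')
j=4 s[j]='a': π[4]=0 (border '')
j=5 s[j]='b': π[5]=0 (border '')
j=6 s[j]='e': π[6]=1 (border 'e')
j=7 s[j]='e': k: 1→0; π[7]=1 (border 'e')
j=8 s[j]='c': k: 1→0; π[8]=0 (border '')
j=9 s[j]='d': π[9]=0 (border '')
j=10 s[j]='d': π[10]=0 (border '')
j=11 s[j]='d': π[11]=0 (border '')
j=12 s[j]='e': π[12]=1 (border 'e')
j=13 s[j]='d': k: 1→0; π[13]=0 (border '')
j=14 s[j]='c': π[14]=0 (border '')
j=15 s[j]='e': π[15]=1 (border 'e')
j=16 s[j]='b': π[16]=2 (border 'eb')
j=17 s[j]='c': k: 2→0; π[17]=0 (border '')
j=18 s[j]='b': π[18]=0 (border '')
j=19 s[j]='b': π[19]=0 (border '')
j=20 s[j]='e': π[20]=1 (border 'e')
j=21 s[j]='b': π[21]=2 (border 'eb')

[0, 0, 0, 0, 0, 0, 1, 1, 0, 0, 0, 0, 1, 0, 0, 1, 2, 0, 0, 0, 1, 2]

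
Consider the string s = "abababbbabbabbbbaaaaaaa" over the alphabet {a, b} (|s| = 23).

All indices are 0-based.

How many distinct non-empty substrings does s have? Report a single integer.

209

rank→(start, suffix):
  0 → (22, 'a')
  1 → (21, 'aa')
  2 → (20, 'aaa')
  3 → (19, 'aaaa')
  4 → (18, 'aaaaa')
  5 → (17, 'aaaaaa')
  6 → (16, 'aaaaaaa')
  7 → (0, 'abababbbabbabbbbaaaaaaa')
  8 → (2, 'ababbbabbabbbbaaaaaaa')
  9 → (8, 'abbabbbbaaaaaaa')
  10 → (4, 'abbbabbabbbbaaaaaaa')
  11 → (11, 'abbbbaaaaaaa')
  12 → (15, 'baaaaaaa')
  13 → (1, 'bababbbabbabbbbaaaaaaa')
  14 → (7, 'babbabbbbaaaaaaa')
  15 → (3, 'babbbabbabbbbaaaaaaa')
  16 → (10, 'babbbbaaaaaaa')
  17 → (14, 'bbaaaaaaa')
  18 → (6, 'bbabbabbbbaaaaaaa')
  19 → (9, 'bbabbbbaaaaaaa')
  20 → (13, 'bbbaaaaaaa')
  21 → (5, 'bbbabbabbbbaaaaaaa')
  22 → (12, 'bbbbaaaaaaa')

SA = [22, 21, 20, 19, 18, 17, 16, 0, 2, 8, 4, 11, 15, 1, 7, 3, 10, 14, 6, 9, 13, 5, 12]
rank  pair      lcp
   1  s[22:],s[21:]  1  'a'
   2  s[21:],s[20:]  2  'aa'
   3  s[20:],s[19:]  3  'aaa'
   4  s[19:],s[18:]  4  'aaaa'
   5  s[18:],s[17:]  5  'aaaaa'
   6  s[17:],s[16:]  6  'aaaaaa'
   7  s[16:],s[0:]  1  'a'
   8  s[0:],s[2:]  4  'abab'
   9  s[2:],s[8:]  2  'ab'
  10  s[8:],s[4:]  3  'abb'
  11  s[4:],s[11:]  4  'abbb'
  12  s[11:],s[15:]  0  ''
  13  s[15:],s[1:]  2  'ba'
  14  s[1:],s[7:]  3  'bab'
  15  s[7:],s[3:]  4  'babb'
  16  s[3:],s[10:]  5  'babbb'
  17  s[10:],s[14:]  1  'b'
  18  s[14:],s[6:]  3  'bba'
  19  s[6:],s[9:]  5  'bbabb'
  20  s[9:],s[13:]  2  'bb'
  21  s[13:],s[5:]  4  'bbba'
  22  s[5:],s[12:]  3  'bbb'

n(n+1)/2 = 23·24/2 = 276
Σ LCP = 0 + 1 + 2 + 3 + 4 + 5 + 6 + 1 + 4 + 2 + 3 + 4 + 0 + 2 + 3 + 4 + 5 + 1 + 3 + 5 + 2 + 4 + 3 = 67
distinct = 276 − 67 = 209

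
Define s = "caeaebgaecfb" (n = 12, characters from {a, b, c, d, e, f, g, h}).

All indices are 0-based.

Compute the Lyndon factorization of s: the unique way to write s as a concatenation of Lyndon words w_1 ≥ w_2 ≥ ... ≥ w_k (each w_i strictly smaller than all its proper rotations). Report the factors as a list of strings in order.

emit factor 1: 'c' (i=0, period=1)
emit factor 2: 'aeaebgaecfb' (i=1, period=11)

["c", "aeaebgaecfb"]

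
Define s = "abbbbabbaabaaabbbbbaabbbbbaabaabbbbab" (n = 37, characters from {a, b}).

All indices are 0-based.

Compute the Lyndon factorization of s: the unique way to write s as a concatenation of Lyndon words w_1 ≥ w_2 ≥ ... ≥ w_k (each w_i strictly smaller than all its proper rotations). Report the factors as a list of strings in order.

["abbbb", "abb", "aab", "aaabbbbbaabbbbbaabaabbbbab"]

emit factor 1: 'abbbb' (i=0, period=5)
emit factor 2: 'abb' (i=5, period=3)
emit factor 3: 'aab' (i=8, period=3)
emit factor 4: 'aaabbbbbaabbbbbaabaabbbbab' (i=11, period=26)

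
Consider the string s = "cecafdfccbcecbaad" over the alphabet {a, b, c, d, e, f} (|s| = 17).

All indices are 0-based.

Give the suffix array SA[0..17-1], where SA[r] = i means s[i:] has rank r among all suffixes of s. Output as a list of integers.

[14, 15, 3, 13, 9, 2, 12, 8, 7, 0, 10, 16, 5, 1, 11, 6, 4]

rank→(start, suffix):
  0 → (14, 'aad')
  1 → (15, 'ad')
  2 → (3, 'afdfccbcecbaad')
  3 → (13, 'baad')
  4 → (9, 'bcecbaad')
  5 → (2, 'cafdfccbcecbaad')
  6 → (12, 'cbaad')
  7 → (8, 'cbcecbaad')
  8 → (7, 'ccbcecbaad')
  9 → (0, 'cecafdfccbcecbaad')
  10 → (10, 'cecbaad')
  11 → (16, 'd')
  12 → (5, 'dfccbcecbaad')
  13 → (1, 'ecafdfccbcecbaad')
  14 → (11, 'ecbaad')
  15 → (6, 'fccbcecbaad')
  16 → (4, 'fdfccbcecbaad')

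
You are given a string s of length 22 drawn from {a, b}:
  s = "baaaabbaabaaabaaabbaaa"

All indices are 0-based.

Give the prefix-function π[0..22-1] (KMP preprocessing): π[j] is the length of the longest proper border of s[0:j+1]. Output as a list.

[0, 0, 0, 0, 0, 1, 1, 2, 3, 1, 2, 3, 4, 1, 2, 3, 4, 1, 1, 2, 3, 4]

π[0] = 0
j=1 s[j]='a': π[1]=0 (border '')
j=2 s[j]='a': π[2]=0 (border '')
j=3 s[j]='a': π[3]=0 (border '')
j=4 s[j]='a': π[4]=0 (border '')
j=5 s[j]='b': π[5]=1 (border 'b')
j=6 s[j]='b': k: 1→0; π[6]=1 (border 'b')
j=7 s[j]='a': π[7]=2 (border 'ba')
j=8 s[j]='a': π[8]=3 (border 'baa')
j=9 s[j]='b': k: 3→0; π[9]=1 (border 'b')
j=10 s[j]='a': π[10]=2 (border 'ba')
j=11 s[j]='a': π[11]=3 (border 'baa')
j=12 s[j]='a': π[12]=4 (border 'baaa')
j=13 s[j]='b': k: 4→0; π[13]=1 (border 'b')
j=14 s[j]='a': π[14]=2 (border 'ba')
j=15 s[j]='a': π[15]=3 (border 'baa')
j=16 s[j]='a': π[16]=4 (border 'baaa')
j=17 s[j]='b': k: 4→0; π[17]=1 (border 'b')
j=18 s[j]='b': k: 1→0; π[18]=1 (border 'b')
j=19 s[j]='a': π[19]=2 (border 'ba')
j=20 s[j]='a': π[20]=3 (border 'baa')
j=21 s[j]='a': π[21]=4 (border 'baaa')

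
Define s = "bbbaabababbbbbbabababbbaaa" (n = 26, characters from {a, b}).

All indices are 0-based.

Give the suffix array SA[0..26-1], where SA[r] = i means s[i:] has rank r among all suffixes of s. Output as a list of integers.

rank | idx | suffix
   0 |  25 | a
   1 |  24 | aa
   2 |  23 | aaa
   3 |   3 | aabababbbbbbabababbbaaa
   4 |  15 | abababbbaaa
   5 |   4 | abababbbbbbabababbbaaa
   6 |  17 | ababbbaaa
   7 |   6 | ababbbbbbabababbbaaa
   8 |  19 | abbbaaa
   9 |   8 | abbbbbbabababbbaaa
  10 |  22 | baaa
  11 |   2 | baabababbbbbbabababbbaaa
  12 |  14 | babababbbaaa
  13 |  16 | bababbbaaa
  14 |   5 | bababbbbbbabababbbaaa
  15 |  18 | babbbaaa
  16 |   7 | babbbbbbabababbbaaa
  17 |  21 | bbaaa
  18 |   1 | bbaabababbbbbbabababbbaaa
  19 |  13 | bbabababbbaaa
  20 |  20 | bbbaaa
  21 |   0 | bbbaabababbbbbbabababbbaaa
  22 |  12 | bbbabababbbaaa
  23 |  11 | bbbbabababbbaaa
  24 |  10 | bbbbbabababbbaaa
  25 |   9 | bbbbbbabababbbaaa

[25, 24, 23, 3, 15, 4, 17, 6, 19, 8, 22, 2, 14, 16, 5, 18, 7, 21, 1, 13, 20, 0, 12, 11, 10, 9]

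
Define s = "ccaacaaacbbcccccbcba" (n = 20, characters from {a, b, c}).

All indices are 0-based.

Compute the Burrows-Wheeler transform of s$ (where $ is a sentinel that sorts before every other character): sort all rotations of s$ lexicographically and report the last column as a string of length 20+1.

abccaaacccbacbac$cccb

rank  rotation               last
    0  $ccaacaaacbbcccccbcba  a
    1  a$ccaacaaacbbcccccbcb  b
    2  aaacbbcccccbcba$ccaac  c
    3  aacaaacbbcccccbcba$cc  c
    4  aacbbcccccbcba$ccaaca  a
    5  acaaacbbcccccbcba$cca  a
    6  acbbcccccbcba$ccaacaa  a
    7  ba$ccaacaaacbbcccccbc  c
    8  bbcccccbcba$ccaacaaac  c
    9  bcba$ccaacaaacbbccccc  c
   10  bcccccbcba$ccaacaaacb  b
   11  caaacbbcccccbcba$ccaa  a
   12  caacaaacbbcccccbcba$c  c
   13  cba$ccaacaaacbbcccccb  b
   14  cbbcccccbcba$ccaacaaa  a
   15  cbcba$ccaacaaacbbcccc  c
   16  ccaacaaacbbcccccbcba$  $
   17  ccbcba$ccaacaaacbbccc  c
   18  cccbcba$ccaacaaacbbcc  c
   19  ccccbcba$ccaacaaacbbc  c
   20  cccccbcba$ccaacaaacbb  b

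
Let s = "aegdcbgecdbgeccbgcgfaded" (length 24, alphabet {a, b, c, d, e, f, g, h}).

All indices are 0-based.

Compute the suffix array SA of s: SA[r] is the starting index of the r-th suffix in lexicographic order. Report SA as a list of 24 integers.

rank→(start, suffix):
  0 → (20, 'aded')
  1 → (0, 'aegdcbgecdbgeccbgcgfaded')
  2 → (15, 'bgcgfaded')
  3 → (10, 'bgeccbgcgfaded')
  4 → (5, 'bgecdbgeccbgcgfaded')
  5 → (14, 'cbgcgfaded')
  6 → (4, 'cbgecdbgeccbgcgfaded')
  7 → (13, 'ccbgcgfaded')
  8 → (8, 'cdbgeccbgcgfaded')
  9 → (17, 'cgfaded')
  10 → (23, 'd')
  11 → (9, 'dbgeccbgcgfaded')
  12 → (3, 'dcbgecdbgeccbgcgfaded')
  13 → (21, 'ded')
  14 → (12, 'eccbgcgfaded')
  15 → (7, 'ecdbgeccbgcgfaded')
  16 → (22, 'ed')
  17 → (1, 'egdcbgecdbgeccbgcgfaded')
  18 → (19, 'faded')
  19 → (16, 'gcgfaded')
  20 → (2, 'gdcbgecdbgeccbgcgfaded')
  21 → (11, 'geccbgcgfaded')
  22 → (6, 'gecdbgeccbgcgfaded')
  23 → (18, 'gfaded')

[20, 0, 15, 10, 5, 14, 4, 13, 8, 17, 23, 9, 3, 21, 12, 7, 22, 1, 19, 16, 2, 11, 6, 18]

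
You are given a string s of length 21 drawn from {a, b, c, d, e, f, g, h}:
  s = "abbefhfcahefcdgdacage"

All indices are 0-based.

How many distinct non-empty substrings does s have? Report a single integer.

rank→(start, suffix):
  0 → (0, 'abbefhfcahefcdgdacage')
  1 → (16, 'acage')
  2 → (18, 'age')
  3 → (8, 'ahefcdgdacage')
  4 → (1, 'bbefhfcahefcdgdacage')
  5 → (2, 'befhfcahefcdgdacage')
  6 → (17, 'cage')
  7 → (7, 'cahefcdgdacage')
  8 → (12, 'cdgdacage')
  9 → (15, 'dacage')
  10 → (13, 'dgdacage')
  11 → (20, 'e')
  12 → (10, 'efcdgdacage')
  13 → (3, 'efhfcahefcdgdacage')
  14 → (6, 'fcahefcdgdacage')
  15 → (11, 'fcdgdacage')
  16 → (4, 'fhfcahefcdgdacage')
  17 → (14, 'gdacage')
  18 → (19, 'ge')
  19 → (9, 'hefcdgdacage')
  20 → (5, 'hfcahefcdgdacage')

SA = [0, 16, 18, 8, 1, 2, 17, 7, 12, 15, 13, 20, 10, 3, 6, 11, 4, 14, 19, 9, 5]
rank  pair      lcp
   1  s[0:],s[16:]  1  'a'
   2  s[16:],s[18:]  1  'a'
   3  s[18:],s[8:]  1  'a'
   4  s[8:],s[1:]  0  ''
   5  s[1:],s[2:]  1  'b'
   6  s[2:],s[17:]  0  ''
   7  s[17:],s[7:]  2  'ca'
   8  s[7:],s[12:]  1  'c'
   9  s[12:],s[15:]  0  ''
  10  s[15:],s[13:]  1  'd'
  11  s[13:],s[20:]  0  ''
  12  s[20:],s[10:]  1  'e'
  13  s[10:],s[3:]  2  'ef'
  14  s[3:],s[6:]  0  ''
  15  s[6:],s[11:]  2  'fc'
  16  s[11:],s[4:]  1  'f'
  17  s[4:],s[14:]  0  ''
  18  s[14:],s[19:]  1  'g'
  19  s[19:],s[9:]  0  ''
  20  s[9:],s[5:]  1  'h'

n(n+1)/2 = 21·22/2 = 231
Σ LCP = 0 + 1 + 1 + 1 + 0 + 1 + 0 + 2 + 1 + 0 + 1 + 0 + 1 + 2 + 0 + 2 + 1 + 0 + 1 + 0 + 1 = 16
distinct = 231 − 16 = 215

215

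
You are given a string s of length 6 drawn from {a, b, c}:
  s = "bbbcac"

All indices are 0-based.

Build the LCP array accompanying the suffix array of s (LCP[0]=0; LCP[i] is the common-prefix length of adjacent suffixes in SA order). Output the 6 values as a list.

rank | idx | suffix
   0 |   4 | ac
   1 |   0 | bbbcac
   2 |   1 | bbcac
   3 |   2 | bcac
   4 |   5 | c
   5 |   3 | cac

SA = [4, 0, 1, 2, 5, 3]
[i] adj suffixes → lcp
  [1] 4/0 → 0 ('')
  [2] 0/1 → 2 ('bb')
  [3] 1/2 → 1 ('b')
  [4] 2/5 → 0 ('')
  [5] 5/3 → 1 ('c')

[0, 0, 2, 1, 0, 1]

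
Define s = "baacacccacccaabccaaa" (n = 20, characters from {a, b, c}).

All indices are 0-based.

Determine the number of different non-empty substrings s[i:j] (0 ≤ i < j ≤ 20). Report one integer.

168

rank | idx | suffix
   0 |  19 | a
   1 |  18 | aa
   2 |  17 | aaa
   3 |  12 | aabccaaa
   4 |   1 | aacacccacccaabccaaa
   5 |  13 | abccaaa
   6 |   2 | acacccacccaabccaaa
   7 |   8 | acccaabccaaa
   8 |   4 | acccacccaabccaaa
   9 |   0 | baacacccacccaabccaaa
  10 |  14 | bccaaa
  11 |  16 | caaa
  12 |  11 | caabccaaa
  13 |   7 | cacccaabccaaa
  14 |   3 | cacccacccaabccaaa
  15 |  15 | ccaaa
  16 |  10 | ccaabccaaa
  17 |   6 | ccacccaabccaaa
  18 |   9 | cccaabccaaa
  19 |   5 | cccacccaabccaaa

SA = [19, 18, 17, 12, 1, 13, 2, 8, 4, 0, 14, 16, 11, 7, 3, 15, 10, 6, 9, 5]
i: (SA[i-1],SA[i]) lcp shared
  1: (19,18) 1 'a'
  2: (18,17) 2 'aa'
  3: (17,12) 2 'aa'
  4: (12,1) 2 'aa'
  5: (1,13) 1 'a'
  6: (13,2) 1 'a'
  7: (2,8) 2 'ac'
  8: (8,4) 5 'accca'
  9: (4,0) 0 ''
  10: (0,14) 1 'b'
  11: (14,16) 0 ''
  12: (16,11) 3 'caa'
  13: (11,7) 2 'ca'
  14: (7,3) 6 'caccca'
  15: (3,15) 1 'c'
  16: (15,10) 4 'ccaa'
  17: (10,6) 3 'cca'
  18: (6,9) 2 'cc'
  19: (9,5) 4 'ccca'

n(n+1)/2 = 20·21/2 = 210
Σ LCP = 0 + 1 + 2 + 2 + 2 + 1 + 1 + 2 + 5 + 0 + 1 + 0 + 3 + 2 + 6 + 1 + 4 + 3 + 2 + 4 = 42
distinct = 210 − 42 = 168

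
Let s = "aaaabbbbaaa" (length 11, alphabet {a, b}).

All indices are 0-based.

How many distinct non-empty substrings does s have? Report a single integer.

rank | idx | suffix
   0 |  10 | a
   1 |   9 | aa
   2 |   8 | aaa
   3 |   0 | aaaabbbbaaa
   4 |   1 | aaabbbbaaa
   5 |   2 | aabbbbaaa
   6 |   3 | abbbbaaa
   7 |   7 | baaa
   8 |   6 | bbaaa
   9 |   5 | bbbaaa
  10 |   4 | bbbbaaa

SA = [10, 9, 8, 0, 1, 2, 3, 7, 6, 5, 4]
i: (SA[i-1],SA[i]) lcp shared
  1: (10,9) 1 'a'
  2: (9,8) 2 'aa'
  3: (8,0) 3 'aaa'
  4: (0,1) 3 'aaa'
  5: (1,2) 2 'aa'
  6: (2,3) 1 'a'
  7: (3,7) 0 ''
  8: (7,6) 1 'b'
  9: (6,5) 2 'bb'
  10: (5,4) 3 'bbb'

n(n+1)/2 = 11·12/2 = 66
Σ LCP = 0 + 1 + 2 + 3 + 3 + 2 + 1 + 0 + 1 + 2 + 3 = 18
distinct = 66 − 18 = 48

48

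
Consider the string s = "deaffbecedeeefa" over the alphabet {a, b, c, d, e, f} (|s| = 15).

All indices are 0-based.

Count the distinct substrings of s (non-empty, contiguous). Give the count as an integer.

rank | idx | suffix
   0 |  14 | a
   1 |   2 | affbecedeeefa
   2 |   5 | becedeeefa
   3 |   7 | cedeeefa
   4 |   0 | deaffbecedeeefa
   5 |   9 | deeefa
   6 |   1 | eaffbecedeeefa
   7 |   6 | ecedeeefa
   8 |   8 | edeeefa
   9 |  10 | eeefa
  10 |  11 | eefa
  11 |  12 | efa
  12 |  13 | fa
  13 |   4 | fbecedeeefa
  14 |   3 | ffbecedeeefa

SA = [14, 2, 5, 7, 0, 9, 1, 6, 8, 10, 11, 12, 13, 4, 3]
i: (SA[i-1],SA[i]) lcp shared
  1: (14,2) 1 'a'
  2: (2,5) 0 ''
  3: (5,7) 0 ''
  4: (7,0) 0 ''
  5: (0,9) 2 'de'
  6: (9,1) 0 ''
  7: (1,6) 1 'e'
  8: (6,8) 1 'e'
  9: (8,10) 1 'e'
  10: (10,11) 2 'ee'
  11: (11,12) 1 'e'
  12: (12,13) 0 ''
  13: (13,4) 1 'f'
  14: (4,3) 1 'f'

n(n+1)/2 = 15·16/2 = 120
Σ LCP = 0 + 1 + 0 + 0 + 0 + 2 + 0 + 1 + 1 + 1 + 2 + 1 + 0 + 1 + 1 = 11
distinct = 120 − 11 = 109

109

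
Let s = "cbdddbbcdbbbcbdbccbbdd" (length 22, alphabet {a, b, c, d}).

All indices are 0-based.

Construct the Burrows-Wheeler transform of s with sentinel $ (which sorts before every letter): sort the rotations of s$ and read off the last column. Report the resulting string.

rank  rotation                 last
    0  $cbdddbbcdbbbcbdbccbbdd  d
    1  bbbcbdbccbbdd$cbdddbbcd  d
    2  bbcbdbccbbdd$cbdddbbcdb  b
    3  bbcdbbbcbdbccbbdd$cbddd  d
    4  bbdd$cbdddbbcdbbbcbdbcc  c
    5  bcbdbccbbdd$cbdddbbcdbb  b
    6  bccbbdd$cbdddbbcdbbbcbd  d
    7  bcdbbbcbdbccbbdd$cbdddb  b
    8  bdbccbbdd$cbdddbbcdbbbc  c
    9  bdd$cbdddbbcdbbbcbdbccb  b
   10  bdddbbcdbbbcbdbccbbdd$c  c
   11  cbbdd$cbdddbbcdbbbcbdbc  c
   12  cbdbccbbdd$cbdddbbcdbbb  b
   13  cbdddbbcdbbbcbdbccbbdd$  $
   14  ccbbdd$cbdddbbcdbbbcbdb  b
   15  cdbbbcbdbccbbdd$cbdddbb  b
   16  d$cbdddbbcdbbbcbdbccbbd  d
   17  dbbbcbdbccbbdd$cbdddbbc  c
   18  dbbcdbbbcbdbccbbdd$cbdd  d
   19  dbccbbdd$cbdddbbcdbbbcb  b
   20  dd$cbdddbbcdbbbcbdbccbb  b
   21  ddbbcdbbbcbdbccbbdd$cbd  d
   22  dddbbcdbbbcbdbccbbdd$cb  b

ddbdcbdbcbccb$bbdcdbbdb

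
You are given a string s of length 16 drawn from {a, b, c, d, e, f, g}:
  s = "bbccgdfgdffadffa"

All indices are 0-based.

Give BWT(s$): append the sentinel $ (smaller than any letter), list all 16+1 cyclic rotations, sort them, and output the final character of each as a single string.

aff$bbcaggffdddfc

rank  rotation           last
    0  $bbccgdfgdffadffa  a
    1  a$bbccgdfgdffadff  f
    2  adffa$bbccgdfgdff  f
    3  bbccgdfgdffadffa$  $
    4  bccgdfgdffadffa$b  b
    5  ccgdfgdffadffa$bb  b
    6  cgdfgdffadffa$bbc  c
    7  dffa$bbccgdfgdffa  a
    8  dffadffa$bbccgdfg  g
    9  dfgdffadffa$bbccg  g
   10  fa$bbccgdfgdffadf  f
   11  fadffa$bbccgdfgdf  f
   12  ffa$bbccgdfgdffad  d
   13  ffadffa$bbccgdfgd  d
   14  fgdffadffa$bbccgd  d
   15  gdffadffa$bbccgdf  f
   16  gdfgdffadffa$bbcc  c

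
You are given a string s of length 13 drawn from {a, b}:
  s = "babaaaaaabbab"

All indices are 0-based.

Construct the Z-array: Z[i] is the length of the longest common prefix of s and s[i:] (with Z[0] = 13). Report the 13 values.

Z[0]=13
i=1: i≥r, start 0; Z[1]=0
i=2: i≥r, start 0; Z[2]=2 grow→box=[2,4)
i=3: min(r-i=1, Z[1]=0)=0; Z[3]=0
i=4: i≥r, start 0; Z[4]=0
i=5: i≥r, start 0; Z[5]=0
i=6: i≥r, start 0; Z[6]=0
i=7: i≥r, start 0; Z[7]=0
i=8: i≥r, start 0; Z[8]=0
i=9: i≥r, start 0; Z[9]=1 grow→box=[9,10)
i=10: i≥r, start 0; Z[10]=3 grow→box=[10,13)
i=11: min(r-i=2, Z[1]=0)=0; Z[11]=0
i=12: min(r-i=1, Z[2]=2)=1; Z[12]=1

[13, 0, 2, 0, 0, 0, 0, 0, 0, 1, 3, 0, 1]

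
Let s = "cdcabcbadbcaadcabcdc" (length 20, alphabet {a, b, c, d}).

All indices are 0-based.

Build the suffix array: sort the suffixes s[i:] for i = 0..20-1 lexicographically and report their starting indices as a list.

rank→(start, suffix):
  0 → (11, 'aadcabcdc')
  1 → (3, 'abcbadbcaadcabcdc')
  2 → (15, 'abcdc')
  3 → (7, 'adbcaadcabcdc')
  4 → (12, 'adcabcdc')
  5 → (6, 'badbcaadcabcdc')
  6 → (9, 'bcaadcabcdc')
  7 → (4, 'bcbadbcaadcabcdc')
  8 → (16, 'bcdc')
  9 → (19, 'c')
  10 → (10, 'caadcabcdc')
  11 → (2, 'cabcbadbcaadcabcdc')
  12 → (14, 'cabcdc')
  13 → (5, 'cbadbcaadcabcdc')
  14 → (17, 'cdc')
  15 → (0, 'cdcabcbadbcaadcabcdc')
  16 → (8, 'dbcaadcabcdc')
  17 → (18, 'dc')
  18 → (1, 'dcabcbadbcaadcabcdc')
  19 → (13, 'dcabcdc')

[11, 3, 15, 7, 12, 6, 9, 4, 16, 19, 10, 2, 14, 5, 17, 0, 8, 18, 1, 13]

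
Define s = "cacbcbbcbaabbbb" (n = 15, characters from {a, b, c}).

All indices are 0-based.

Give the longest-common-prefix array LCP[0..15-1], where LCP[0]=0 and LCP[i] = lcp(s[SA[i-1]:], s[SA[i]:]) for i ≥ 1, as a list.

[0, 1, 1, 0, 1, 1, 2, 3, 2, 1, 3, 0, 1, 2, 2]

sorted suffixes:
  #0 SA[0]=9  'aabbbb'
  #1 SA[1]=10  'abbbb'
  #2 SA[2]=1  'acbcbbcbaabbbb'
  #3 SA[3]=14  'b'
  #4 SA[4]=8  'baabbbb'
  #5 SA[5]=13  'bb'
  #6 SA[6]=12  'bbb'
  #7 SA[7]=11  'bbbb'
  #8 SA[8]=5  'bbcbaabbbb'
  #9 SA[9]=6  'bcbaabbbb'
  #10 SA[10]=3  'bcbbcbaabbbb'
  #11 SA[11]=0  'cacbcbbcbaabbbb'
  #12 SA[12]=7  'cbaabbbb'
  #13 SA[13]=4  'cbbcbaabbbb'
  #14 SA[14]=2  'cbcbbcbaabbbb'

SA = [9, 10, 1, 14, 8, 13, 12, 11, 5, 6, 3, 0, 7, 4, 2]
[i] adj suffixes → lcp
  [1] 9/10 → 1 ('a')
  [2] 10/1 → 1 ('a')
  [3] 1/14 → 0 ('')
  [4] 14/8 → 1 ('b')
  [5] 8/13 → 1 ('b')
  [6] 13/12 → 2 ('bb')
  [7] 12/11 → 3 ('bbb')
  [8] 11/5 → 2 ('bb')
  [9] 5/6 → 1 ('b')
  [10] 6/3 → 3 ('bcb')
  [11] 3/0 → 0 ('')
  [12] 0/7 → 1 ('c')
  [13] 7/4 → 2 ('cb')
  [14] 4/2 → 2 ('cb')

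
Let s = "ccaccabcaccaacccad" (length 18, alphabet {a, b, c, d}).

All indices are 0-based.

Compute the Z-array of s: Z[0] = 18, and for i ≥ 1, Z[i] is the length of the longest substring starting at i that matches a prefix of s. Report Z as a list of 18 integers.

Z[0]=18
i=1: fresh scan; Z[1]=1 extend→box=[1,2)
i=2: fresh scan; Z[2]=0
i=3: fresh scan; Z[3]=3 extend→box=[3,6)
i=4: min(r-i=2, Z[1]=1)=1; Z[4]=1
i=5: min(r-i=1, Z[2]=0)=0; Z[5]=0
i=6: fresh scan; Z[6]=0
i=7: fresh scan; Z[7]=1 extend→box=[7,8)
i=8: fresh scan; Z[8]=0
i=9: fresh scan; Z[9]=3 extend→box=[9,12)
i=10: min(r-i=2, Z[1]=1)=1; Z[10]=1
i=11: min(r-i=1, Z[2]=0)=0; Z[11]=0
i=12: fresh scan; Z[12]=0
i=13: fresh scan; Z[13]=2 extend→box=[13,15)
i=14: min(r-i=1, Z[1]=1)=1; Z[14]=3 extend→box=[14,17)
i=15: min(r-i=2, Z[1]=1)=1; Z[15]=1
i=16: min(r-i=1, Z[2]=0)=0; Z[16]=0
i=17: fresh scan; Z[17]=0

[18, 1, 0, 3, 1, 0, 0, 1, 0, 3, 1, 0, 0, 2, 3, 1, 0, 0]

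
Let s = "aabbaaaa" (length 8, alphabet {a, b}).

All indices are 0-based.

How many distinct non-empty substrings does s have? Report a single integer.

rank | idx | suffix
   0 |   7 | a
   1 |   6 | aa
   2 |   5 | aaa
   3 |   4 | aaaa
   4 |   0 | aabbaaaa
   5 |   1 | abbaaaa
   6 |   3 | baaaa
   7 |   2 | bbaaaa

SA = [7, 6, 5, 4, 0, 1, 3, 2]
i: (SA[i-1],SA[i]) lcp shared
  1: (7,6) 1 'a'
  2: (6,5) 2 'aa'
  3: (5,4) 3 'aaa'
  4: (4,0) 2 'aa'
  5: (0,1) 1 'a'
  6: (1,3) 0 ''
  7: (3,2) 1 'b'

n(n+1)/2 = 8·9/2 = 36
Σ LCP = 0 + 1 + 2 + 3 + 2 + 1 + 0 + 1 = 10
distinct = 36 − 10 = 26

26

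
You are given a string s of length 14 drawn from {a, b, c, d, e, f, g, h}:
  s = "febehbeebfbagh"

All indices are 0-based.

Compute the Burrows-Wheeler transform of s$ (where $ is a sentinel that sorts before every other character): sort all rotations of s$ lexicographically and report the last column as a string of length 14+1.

rank  rotation         last
    0  $febehbeebfbagh  h
    1  agh$febehbeebfb  b
    2  bagh$febehbeebf  f
    3  beebfbagh$febeh  h
    4  behbeebfbagh$fe  e
    5  bfbagh$febehbee  e
    6  ebehbeebfbagh$f  f
    7  ebfbagh$febehbe  e
    8  eebfbagh$febehb  b
    9  ehbeebfbagh$feb  b
   10  fbagh$febehbeeb  b
   11  febehbeebfbagh$  $
   12  gh$febehbeebfba  a
   13  h$febehbeebfbag  g
   14  hbeebfbagh$febe  e

hbfheefebbb$age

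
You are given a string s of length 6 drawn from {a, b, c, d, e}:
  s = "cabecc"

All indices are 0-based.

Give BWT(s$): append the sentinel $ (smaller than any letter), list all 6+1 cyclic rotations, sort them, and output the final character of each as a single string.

ccac$eb

rank  rotation last
    0  $cabecc  c
    1  abecc$c  c
    2  becc$ca  a
    3  c$cabec  c
    4  cabecc$  $
    5  cc$cabe  e
    6  ecc$cab  b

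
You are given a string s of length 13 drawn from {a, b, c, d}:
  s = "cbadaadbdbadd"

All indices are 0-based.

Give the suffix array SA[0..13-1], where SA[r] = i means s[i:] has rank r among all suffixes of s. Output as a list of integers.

[4, 2, 5, 10, 1, 9, 7, 0, 12, 3, 8, 6, 11]

rank | idx | suffix
   0 |   4 | aadbdbadd
   1 |   2 | adaadbdbadd
   2 |   5 | adbdbadd
   3 |  10 | add
   4 |   1 | badaadbdbadd
   5 |   9 | badd
   6 |   7 | bdbadd
   7 |   0 | cbadaadbdbadd
   8 |  12 | d
   9 |   3 | daadbdbadd
  10 |   8 | dbadd
  11 |   6 | dbdbadd
  12 |  11 | dd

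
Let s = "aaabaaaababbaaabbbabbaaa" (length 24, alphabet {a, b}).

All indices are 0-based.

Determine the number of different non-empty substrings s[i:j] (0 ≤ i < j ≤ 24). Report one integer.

230

sorted suffixes:
  #0 SA[0]=23  'a'
  #1 SA[1]=22  'aa'
  #2 SA[2]=21  'aaa'
  #3 SA[3]=4  'aaaababbaaabbbabbaaa'
  #4 SA[4]=0  'aaabaaaababbaaabbbabbaaa'
  #5 SA[5]=5  'aaababbaaabbbabbaaa'
  #6 SA[6]=12  'aaabbbabbaaa'
  #7 SA[7]=1  'aabaaaababbaaabbbabbaaa'
  #8 SA[8]=6  'aababbaaabbbabbaaa'
  #9 SA[9]=13  'aabbbabbaaa'
  #10 SA[10]=2  'abaaaababbaaabbbabbaaa'
  #11 SA[11]=7  'ababbaaabbbabbaaa'
  #12 SA[12]=18  'abbaaa'
  #13 SA[13]=9  'abbaaabbbabbaaa'
  #14 SA[14]=14  'abbbabbaaa'
  #15 SA[15]=20  'baaa'
  #16 SA[16]=3  'baaaababbaaabbbabbaaa'
  #17 SA[17]=11  'baaabbbabbaaa'
  #18 SA[18]=17  'babbaaa'
  #19 SA[19]=8  'babbaaabbbabbaaa'
  #20 SA[20]=19  'bbaaa'
  #21 SA[21]=10  'bbaaabbbabbaaa'
  #22 SA[22]=16  'bbabbaaa'
  #23 SA[23]=15  'bbbabbaaa'

SA = [23, 22, 21, 4, 0, 5, 12, 1, 6, 13, 2, 7, 18, 9, 14, 20, 3, 11, 17, 8, 19, 10, 16, 15]
[i] adj suffixes → lcp
  [1] 23/22 → 1 ('a')
  [2] 22/21 → 2 ('aa')
  [3] 21/4 → 3 ('aaa')
  [4] 4/0 → 3 ('aaa')
  [5] 0/5 → 5 ('aaaba')
  [6] 5/12 → 4 ('aaab')
  [7] 12/1 → 2 ('aa')
  [8] 1/6 → 4 ('aaba')
  [9] 6/13 → 3 ('aab')
  [10] 13/2 → 1 ('a')
  [11] 2/7 → 3 ('aba')
  [12] 7/18 → 2 ('ab')
  [13] 18/9 → 6 ('abbaaa')
  [14] 9/14 → 3 ('abb')
  [15] 14/20 → 0 ('')
  [16] 20/3 → 4 ('baaa')
  [17] 3/11 → 4 ('baaa')
  [18] 11/17 → 2 ('ba')
  [19] 17/8 → 7 ('babbaaa')
  [20] 8/19 → 1 ('b')
  [21] 19/10 → 5 ('bbaaa')
  [22] 10/16 → 3 ('bba')
  [23] 16/15 → 2 ('bb')

n(n+1)/2 = 24·25/2 = 300
Σ LCP = 0 + 1 + 2 + 3 + 3 + 5 + 4 + 2 + 4 + 3 + 1 + 3 + 2 + 6 + 3 + 0 + 4 + 4 + 2 + 7 + 1 + 5 + 3 + 2 = 70
distinct = 300 − 70 = 230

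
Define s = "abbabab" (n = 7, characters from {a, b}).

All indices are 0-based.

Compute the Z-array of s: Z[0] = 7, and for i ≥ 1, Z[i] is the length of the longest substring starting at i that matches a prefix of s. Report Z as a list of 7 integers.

[7, 0, 0, 2, 0, 2, 0]

Z[0]=7
i=1: fresh scan; Z[1]=0
i=2: fresh scan; Z[2]=0
i=3: fresh scan; Z[3]=2 extend→box=[3,5)
i=4: min(r-i=1, Z[1]=0)=0; Z[4]=0
i=5: fresh scan; Z[5]=2 extend→box=[5,7)
i=6: min(r-i=1, Z[1]=0)=0; Z[6]=0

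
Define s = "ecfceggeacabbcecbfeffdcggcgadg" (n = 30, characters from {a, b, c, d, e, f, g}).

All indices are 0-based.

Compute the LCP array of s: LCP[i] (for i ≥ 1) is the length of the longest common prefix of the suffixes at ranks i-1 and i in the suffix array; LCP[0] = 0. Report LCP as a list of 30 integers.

[0, 1, 1, 0, 1, 1, 0, 1, 1, 2, 1, 1, 2, 0, 1, 0, 1, 2, 1, 1, 0, 1, 1, 1, 0, 1, 1, 1, 1, 2]

sorted suffixes:
  #0 SA[0]=10  'abbcecbfeffdcggcgadg'
  #1 SA[1]=8  'acabbcecbfeffdcggcgadg'
  #2 SA[2]=27  'adg'
  #3 SA[3]=11  'bbcecbfeffdcggcgadg'
  #4 SA[4]=12  'bcecbfeffdcggcgadg'
  #5 SA[5]=16  'bfeffdcggcgadg'
  #6 SA[6]=9  'cabbcecbfeffdcggcgadg'
  #7 SA[7]=15  'cbfeffdcggcgadg'
  #8 SA[8]=13  'cecbfeffdcggcgadg'
  #9 SA[9]=3  'ceggeacabbcecbfeffdcggcgadg'
  #10 SA[10]=1  'cfceggeacabbcecbfeffdcggcgadg'
  #11 SA[11]=25  'cgadg'
  #12 SA[12]=22  'cggcgadg'
  #13 SA[13]=21  'dcggcgadg'
  #14 SA[14]=28  'dg'
  #15 SA[15]=7  'eacabbcecbfeffdcggcgadg'
  #16 SA[16]=14  'ecbfeffdcggcgadg'
  #17 SA[17]=0  'ecfceggeacabbcecbfeffdcggcgadg'
  #18 SA[18]=18  'effdcggcgadg'
  #19 SA[19]=4  'eggeacabbcecbfeffdcggcgadg'
  #20 SA[20]=2  'fceggeacabbcecbfeffdcggcgadg'
  #21 SA[21]=20  'fdcggcgadg'
  #22 SA[22]=17  'feffdcggcgadg'
  #23 SA[23]=19  'ffdcggcgadg'
  #24 SA[24]=29  'g'
  #25 SA[25]=26  'gadg'
  #26 SA[26]=24  'gcgadg'
  #27 SA[27]=6  'geacabbcecbfeffdcggcgadg'
  #28 SA[28]=23  'ggcgadg'
  #29 SA[29]=5  'ggeacabbcecbfeffdcggcgadg'

SA = [10, 8, 27, 11, 12, 16, 9, 15, 13, 3, 1, 25, 22, 21, 28, 7, 14, 0, 18, 4, 2, 20, 17, 19, 29, 26, 24, 6, 23, 5]
rank  pair      lcp
   1  s[10:],s[8:]  1  'a'
   2  s[8:],s[27:]  1  'a'
   3  s[27:],s[11:]  0  ''
   4  s[11:],s[12:]  1  'b'
   5  s[12:],s[16:]  1  'b'
   6  s[16:],s[9:]  0  ''
   7  s[9:],s[15:]  1  'c'
   8  s[15:],s[13:]  1  'c'
   9  s[13:],s[3:]  2  'ce'
  10  s[3:],s[1:]  1  'c'
  11  s[1:],s[25:]  1  'c'
  12  s[25:],s[22:]  2  'cg'
  13  s[22:],s[21:]  0  ''
  14  s[21:],s[28:]  1  'd'
  15  s[28:],s[7:]  0  ''
  16  s[7:],s[14:]  1  'e'
  17  s[14:],s[0:]  2  'ec'
  18  s[0:],s[18:]  1  'e'
  19  s[18:],s[4:]  1  'e'
  20  s[4:],s[2:]  0  ''
  21  s[2:],s[20:]  1  'f'
  22  s[20:],s[17:]  1  'f'
  23  s[17:],s[19:]  1  'f'
  24  s[19:],s[29:]  0  ''
  25  s[29:],s[26:]  1  'g'
  26  s[26:],s[24:]  1  'g'
  27  s[24:],s[6:]  1  'g'
  28  s[6:],s[23:]  1  'g'
  29  s[23:],s[5:]  2  'gg'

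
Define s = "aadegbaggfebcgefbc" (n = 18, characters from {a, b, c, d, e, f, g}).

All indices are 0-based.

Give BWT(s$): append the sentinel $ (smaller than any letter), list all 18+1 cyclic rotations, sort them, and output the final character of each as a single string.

rank  rotation             last
    0  $aadegbaggfebcgefbc  c
    1  aadegbaggfebcgefbc$  $
    2  adegbaggfebcgefbc$a  a
    3  aggfebcgefbc$aadegb  b
    4  baggfebcgefbc$aadeg  g
    5  bc$aadegbaggfebcgef  f
    6  bcgefbc$aadegbaggfe  e
    7  c$aadegbaggfebcgefb  b
    8  cgefbc$aadegbaggfeb  b
    9  degbaggfebcgefbc$aa  a
   10  ebcgefbc$aadegbaggf  f
   11  efbc$aadegbaggfebcg  g
   12  egbaggfebcgefbc$aad  d
   13  fbc$aadegbaggfebcge  e
   14  febcgefbc$aadegbagg  g
   15  gbaggfebcgefbc$aade  e
   16  gefbc$aadegbaggfebc  c
   17  gfebcgefbc$aadegbag  g
   18  ggfebcgefbc$aadegba  a

c$abgfebbafgdegecga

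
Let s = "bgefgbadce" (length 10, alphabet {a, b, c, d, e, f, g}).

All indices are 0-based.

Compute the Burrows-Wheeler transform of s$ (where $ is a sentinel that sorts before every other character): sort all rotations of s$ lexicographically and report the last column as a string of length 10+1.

rank  rotation     last
    0  $bgefgbadce  e
    1  adce$bgefgb  b
    2  badce$bgefg  g
    3  bgefgbadce$  $
    4  ce$bgefgbad  d
    5  dce$bgefgba  a
    6  e$bgefgbadc  c
    7  efgbadce$bg  g
    8  fgbadce$bge  e
    9  gbadce$bgef  f
   10  gefgbadce$b  b

ebg$dacgefb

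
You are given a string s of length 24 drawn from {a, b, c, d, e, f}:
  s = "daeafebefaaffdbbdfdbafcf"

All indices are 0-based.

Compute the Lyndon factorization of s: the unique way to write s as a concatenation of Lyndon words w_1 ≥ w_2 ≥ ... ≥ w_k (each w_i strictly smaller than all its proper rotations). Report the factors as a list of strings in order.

emit factor 1: 'd' (i=0, period=1)
emit factor 2: 'aeafebef' (i=1, period=8)
emit factor 3: 'aaffdbbdfdbafcf' (i=9, period=15)

["d", "aeafebef", "aaffdbbdfdbafcf"]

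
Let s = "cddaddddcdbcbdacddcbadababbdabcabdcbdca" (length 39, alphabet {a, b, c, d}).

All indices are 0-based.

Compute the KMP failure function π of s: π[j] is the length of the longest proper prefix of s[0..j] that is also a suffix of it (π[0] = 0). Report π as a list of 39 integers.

[0, 0, 0, 0, 0, 0, 0, 0, 1, 2, 0, 1, 0, 0, 0, 1, 2, 3, 1, 0, 0, 0, 0, 0, 0, 0, 0, 0, 0, 0, 1, 0, 0, 0, 1, 0, 0, 1, 0]

π[0] = 0
j=1 s[j]='d': π[1]=0 (border '')
j=2 s[j]='d': π[2]=0 (border '')
j=3 s[j]='a': π[3]=0 (border '')
j=4 s[j]='d': π[4]=0 (border '')
j=5 s[j]='d': π[5]=0 (border '')
j=6 s[j]='d': π[6]=0 (border '')
j=7 s[j]='d': π[7]=0 (border '')
j=8 s[j]='c': π[8]=1 (border 'c')
j=9 s[j]='d': π[9]=2 (border 'cd')
j=10 s[j]='b': k: 2→0; π[10]=0 (border '')
j=11 s[j]='c': π[11]=1 (border 'c')
j=12 s[j]='b': k: 1→0; π[12]=0 (border '')
j=13 s[j]='d': π[13]=0 (border '')
j=14 s[j]='a': π[14]=0 (border '')
j=15 s[j]='c': π[15]=1 (border 'c')
j=16 s[j]='d': π[16]=2 (border 'cd')
j=17 s[j]='d': π[17]=3 (border 'cdd')
j=18 s[j]='c': k: 3→0; π[18]=1 (border 'c')
j=19 s[j]='b': k: 1→0; π[19]=0 (border '')
j=20 s[j]='a': π[20]=0 (border '')
j=21 s[j]='d': π[21]=0 (border '')
j=22 s[j]='a': π[22]=0 (border '')
j=23 s[j]='b': π[23]=0 (border '')
j=24 s[j]='a': π[24]=0 (border '')
j=25 s[j]='b': π[25]=0 (border '')
j=26 s[j]='b': π[26]=0 (border '')
j=27 s[j]='d': π[27]=0 (border '')
j=28 s[j]='a': π[28]=0 (border '')
j=29 s[j]='b': π[29]=0 (border '')
j=30 s[j]='c': π[30]=1 (border 'c')
j=31 s[j]='a': k: 1→0; π[31]=0 (border '')
j=32 s[j]='b': π[32]=0 (border '')
j=33 s[j]='d': π[33]=0 (border '')
j=34 s[j]='c': π[34]=1 (border 'c')
j=35 s[j]='b': k: 1→0; π[35]=0 (border '')
j=36 s[j]='d': π[36]=0 (border '')
j=37 s[j]='c': π[37]=1 (border 'c')
j=38 s[j]='a': k: 1→0; π[38]=0 (border '')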